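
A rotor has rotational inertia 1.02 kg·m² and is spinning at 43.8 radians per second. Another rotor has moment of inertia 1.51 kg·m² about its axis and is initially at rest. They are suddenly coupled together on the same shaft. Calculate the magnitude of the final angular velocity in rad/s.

|ω_f| ≈ 17.7 rad/s

The coupling torques are internal; angular momentum about the shared axis is conserved.
Taking A's sense as positive: L = (1.020)(43.8) = 44.68 kg·m²·rad/s.
Combined I = 1.020 + 1.510 = 2.530 kg·m².
ω_f = L / I = 44.68 / 2.530 = 17.66 rad/s.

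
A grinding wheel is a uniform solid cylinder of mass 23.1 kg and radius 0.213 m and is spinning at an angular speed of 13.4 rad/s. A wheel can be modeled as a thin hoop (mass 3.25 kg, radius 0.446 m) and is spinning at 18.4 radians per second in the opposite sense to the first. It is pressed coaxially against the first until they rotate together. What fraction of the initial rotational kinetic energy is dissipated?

fraction ≈ 0.935

No external torque acts about the common axis, so total angular momentum is conserved.
Moments of inertia: I_A = ½(23.1)(0.213)² = 0.5240 kg·m²; I_B = (3.25)(0.446)² = 0.6465 kg·m².
Taking A's sense as positive: L = (0.5240)(13.4) − (0.6465)(18.4) = -4.873 kg·m²·rad/s.
Combined I = 0.5240 + 0.6465 = 1.170 kg·m².
ω_f = L / I = -4.873 / 1.170 = -4.164 rad/s.
KE_i = ½ΣIω² = 156.5 J; KE_f = ½(1.170)(4.164)² = 10.15 J.
Fraction dissipated = (KE_i − KE_f)/KE_i = 0.9352.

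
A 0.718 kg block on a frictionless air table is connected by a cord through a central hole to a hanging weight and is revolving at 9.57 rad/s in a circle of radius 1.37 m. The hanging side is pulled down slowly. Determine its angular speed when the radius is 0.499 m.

ω₂ ≈ 72.1 rad/s

No torque about the axis ⇒ m r₁² ω₁ = m r₂² ω₂.
ω₂ = ω₁ (r₁/r₂)² = (9.57)(1.37/0.499)² = 72.14 rad/s.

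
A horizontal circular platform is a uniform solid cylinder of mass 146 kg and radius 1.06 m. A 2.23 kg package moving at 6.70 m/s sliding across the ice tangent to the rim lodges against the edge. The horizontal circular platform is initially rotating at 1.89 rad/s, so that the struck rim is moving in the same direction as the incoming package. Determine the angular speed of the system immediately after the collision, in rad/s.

About the central axle the impulsive forces during the collision are internal, so angular momentum about that axis is conserved.
I_p = ½(146)(1.06)² = 82.02 kg·m². Taking the sense of the package's angular momentum as positive, L_{package} = m v R = (2.23)(6.70)(1.06) = 15.84 kg·m²/s.
L_i = +I_p ω_p + m v R = +(82.02)(1.89) + 15.84 = 170.9 kg·m²/s.
After sticking, I_f = I_p + m R² = 82.02 + (2.23)(1.06)² = 84.53 kg·m².
ω_f = L_i / I_f = 170.9 / 84.53 = 2.021 rad/s.

|ω_f| ≈ 2.02 rad/s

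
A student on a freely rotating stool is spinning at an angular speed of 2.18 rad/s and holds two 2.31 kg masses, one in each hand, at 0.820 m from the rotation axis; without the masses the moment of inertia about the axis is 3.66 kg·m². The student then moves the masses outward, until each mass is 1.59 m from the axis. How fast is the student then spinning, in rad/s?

ω₂ ≈ 0.962 rad/s

Angular momentum about the spin axis is conserved since the torque about it is zero.
I₁ = 3.66 + 2(2.31)(0.820)² = 6.766 kg·m²; I₂ = 3.66 + 2(2.31)(1.59)² = 15.34 kg·m².
ω₂ = I₁ω₁ / I₂ = (6.766)(2.18 rad/s) / (15.34) = 0.9616 rad/s.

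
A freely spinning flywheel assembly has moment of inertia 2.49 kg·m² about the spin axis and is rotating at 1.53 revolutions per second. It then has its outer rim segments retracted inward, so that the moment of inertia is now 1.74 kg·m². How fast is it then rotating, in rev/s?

ω₂ ≈ 2.19 rev/s

No external torque acts about the spin axis, so angular momentum is conserved.
ω₂ = I₁ω₁ / I₂ = (2.490)(1.53 rev/s) / (1.740) = 2.189 rev/s.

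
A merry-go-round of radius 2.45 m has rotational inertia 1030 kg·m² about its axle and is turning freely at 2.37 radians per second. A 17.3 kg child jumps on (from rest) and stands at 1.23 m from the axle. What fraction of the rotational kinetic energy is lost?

No external torque acts about the axle; L_before = L_after.
Added inertia Σmr² = (17.3)(1.23)² = 26.17 kg·m²; I_f = 1030 + 26.17 = 1056 kg·m².
ω_f = I_p ω_i / I_f = (1030)(2.37) / 1056 = 2.311 rad/s.
KE_i = ½(1030)(2.370 rad/s)² = 2893 J; KE_f = ½(1056)(2.311)² = 2821 J.
Fraction lost = 0.02478.

fraction ≈ 0.0248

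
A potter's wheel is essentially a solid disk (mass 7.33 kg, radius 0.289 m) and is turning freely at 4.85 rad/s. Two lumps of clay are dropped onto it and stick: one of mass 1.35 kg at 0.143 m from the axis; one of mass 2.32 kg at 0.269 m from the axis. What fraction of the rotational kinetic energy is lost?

fraction ≈ 0.390

The added mass arrives with no angular momentum about the axis, and any external torque about the axis is negligible, so the system's angular momentum is conserved.
I_p = ½(7.33)(0.289)² = 0.3061 kg·m².
Added inertia Σmr² = (1.35)(0.143)² + (2.32)(0.269)² = 0.1955 kg·m²; I_f = 0.3061 + 0.1955 = 0.5016 kg·m².
ω_f = I_p ω_i / I_f = (0.3061)(4.85) / 0.5016 = 2.960 rad/s.
KE_i = ½(0.3061)(4.850 rad/s)² = 3.600 J; KE_f = ½(0.5016)(2.960)² = 2.197 J.
Fraction lost = 0.3897.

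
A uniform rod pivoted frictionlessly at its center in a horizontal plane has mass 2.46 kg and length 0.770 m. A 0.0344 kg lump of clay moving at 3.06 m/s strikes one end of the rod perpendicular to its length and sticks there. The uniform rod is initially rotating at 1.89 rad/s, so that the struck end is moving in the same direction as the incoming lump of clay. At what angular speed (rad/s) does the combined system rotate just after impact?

|ω_f| ≈ 2.13 rad/s

About the pivot the impulsive forces during the collision are internal, so angular momentum about that axis is conserved.
I_p = (1/12)(2.46)(0.770)² = 0.1215 kg·m². Taking the sense of the lump of clay's angular momentum as positive, L_{lump} = m v R = (0.0344)(3.06)(0.770/2) = 0.04053 kg·m²/s.
L_i = +I_p ω_p + m v R = +(0.1215)(1.89) + 0.04053 = 0.2702 kg·m²/s.
After sticking, I_f = I_p + m R² = 0.1215 + (0.0344)(0.770/2)² = 0.1266 kg·m².
ω_f = L_i / I_f = 0.2702 / 0.1266 = 2.134 rad/s.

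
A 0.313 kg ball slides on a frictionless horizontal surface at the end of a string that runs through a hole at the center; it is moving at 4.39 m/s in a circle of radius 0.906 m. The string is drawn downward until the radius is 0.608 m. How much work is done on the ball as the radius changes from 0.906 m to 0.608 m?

The only horizontal force on the mass is along the cord (radial), so it exerts no torque about the hole and angular momentum m v r is conserved.
v₂ = v₁ r₁ / r₂ = (4.39)(0.906) / (0.608) = 6.542 m/s.
W = ΔKE = ½m(v₂² − v₁²) = 3.681 J.

W ≈ 3.68 J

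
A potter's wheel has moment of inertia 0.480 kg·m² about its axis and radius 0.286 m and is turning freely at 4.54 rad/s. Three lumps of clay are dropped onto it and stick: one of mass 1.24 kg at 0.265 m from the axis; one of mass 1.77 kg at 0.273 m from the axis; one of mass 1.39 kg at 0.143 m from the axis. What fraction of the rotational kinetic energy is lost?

No external torque acts about the axis; L_before = L_after.
Added inertia Σmr² = (1.24)(0.265)² + (1.77)(0.273)² + (1.39)(0.143)² = 0.2474 kg·m²; I_f = 0.4800 + 0.2474 = 0.7274 kg·m².
ω_f = I_p ω_i / I_f = (0.4800)(4.54) / 0.7274 = 2.996 rad/s.
KE_i = ½(0.4800)(4.540 rad/s)² = 4.947 J; KE_f = ½(0.7274)(2.996)² = 3.264 J.
Fraction lost = 0.3401.

fraction ≈ 0.340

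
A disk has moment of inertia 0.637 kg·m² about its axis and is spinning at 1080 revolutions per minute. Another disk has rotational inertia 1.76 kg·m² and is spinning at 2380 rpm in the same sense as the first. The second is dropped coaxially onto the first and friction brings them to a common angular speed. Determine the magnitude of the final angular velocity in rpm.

|ω_f| ≈ 2030 rpm

No external torque acts about the common axis, so total angular momentum is conserved.
Taking A's sense as positive: L = (0.6370)(1080) + (1.760)(2380) = 4877 kg·m²·rpm.
Combined I = 0.6370 + 1.760 = 2.397 kg·m².
ω_f = L / I = 4877 / 2.397 = 2035 rpm.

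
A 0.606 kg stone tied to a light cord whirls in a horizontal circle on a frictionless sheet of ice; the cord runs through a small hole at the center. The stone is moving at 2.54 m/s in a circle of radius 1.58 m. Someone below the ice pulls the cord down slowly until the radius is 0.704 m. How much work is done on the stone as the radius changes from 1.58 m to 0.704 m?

The only horizontal force on the mass is along the cord (radial), so it exerts no torque about the hole and angular momentum m v r is conserved.
v₂ = v₁ r₁ / r₂ = (2.54)(1.58) / (0.704) = 5.701 m/s.
W = ΔKE = ½m(v₂² − v₁²) = 7.892 J.

W ≈ 7.89 J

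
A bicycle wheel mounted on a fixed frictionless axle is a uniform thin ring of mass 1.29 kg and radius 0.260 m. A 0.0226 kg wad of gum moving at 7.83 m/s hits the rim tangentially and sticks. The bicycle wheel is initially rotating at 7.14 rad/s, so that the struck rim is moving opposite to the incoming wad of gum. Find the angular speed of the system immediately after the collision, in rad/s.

|ω_f| ≈ 6.50 rad/s

About the axle the impulsive forces during the collision are internal, so angular momentum about that axis is conserved.
I_p = (1.29)(0.260)² = 0.08720 kg·m². Taking the sense of the wad of gum's angular momentum as positive, L_{wad} = m v R = (0.0226)(7.83)(0.260) = 0.04601 kg·m²/s.
L_i = −I_p ω_p + m v R = −(0.08720)(7.14) + 0.04601 = -0.5766 kg·m²/s.
After sticking, I_f = I_p + m R² = 0.08720 + (0.0226)(0.260)² = 0.08873 kg·m².
ω_f = L_i / I_f = -0.5766 / 0.08873 = -6.499 rad/s.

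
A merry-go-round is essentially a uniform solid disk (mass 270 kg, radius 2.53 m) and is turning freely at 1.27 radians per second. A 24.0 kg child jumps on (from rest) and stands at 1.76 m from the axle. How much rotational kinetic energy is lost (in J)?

energy lost ≈ 55.2 J

No external torque acts about the axle; L_before = L_after.
I_p = ½(270)(2.53)² = 864.1 kg·m².
Added inertia Σmr² = (24.0)(1.76)² = 74.34 kg·m²; I_f = 864.1 + 74.34 = 938.5 kg·m².
ω_f = I_p ω_i / I_f = (864.1)(1.27) / 938.5 = 1.169 rad/s.
KE_i = ½(864.1)(1.270 rad/s)² = 696.9 J; KE_f = ½(938.5)(1.169)² = 641.7 J.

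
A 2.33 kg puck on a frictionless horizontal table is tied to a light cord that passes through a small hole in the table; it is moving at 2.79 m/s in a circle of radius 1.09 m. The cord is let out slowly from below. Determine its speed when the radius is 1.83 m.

The only horizontal force on the mass is along the cord (radial), so it exerts no torque about the hole and angular momentum m v r is conserved.
v₂ = v₁ r₁ / r₂ = (2.79)(1.09) / (1.83) = 1.662 m/s.

v₂ ≈ 1.66 m/s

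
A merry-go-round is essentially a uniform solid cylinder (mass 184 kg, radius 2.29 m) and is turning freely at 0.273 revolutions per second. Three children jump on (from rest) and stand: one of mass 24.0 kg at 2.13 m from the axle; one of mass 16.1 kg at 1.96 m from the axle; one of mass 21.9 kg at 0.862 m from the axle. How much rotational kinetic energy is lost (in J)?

No external torque acts about the axle; L_before = L_after.
I_p = ½(184)(2.29)² = 482.5 kg·m².
Added inertia Σmr² = (24.0)(2.13)² + (16.1)(1.96)² + (21.9)(0.862)² = 187.0 kg·m²; I_f = 482.5 + 187.0 = 669.5 kg·m².
ω_f = I_p ω_i / I_f = (482.5)(0.273) / 669.5 = 0.1967 rev/s.
KE_i = ½(482.5)(1.715 rad/s)² = 709.8 J; KE_f = ½(669.5)(1.236)² = 511.5 J.

energy lost ≈ 198 J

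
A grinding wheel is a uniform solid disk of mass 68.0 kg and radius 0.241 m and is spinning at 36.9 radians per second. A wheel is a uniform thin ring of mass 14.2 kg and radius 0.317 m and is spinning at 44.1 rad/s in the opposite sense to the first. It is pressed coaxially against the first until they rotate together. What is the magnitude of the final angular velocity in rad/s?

|ω_f| ≈ 2.92 rad/s

No external torque acts about the common axis, so total angular momentum is conserved.
Moments of inertia: I_A = ½(68.0)(0.241)² = 1.975 kg·m²; I_B = (14.2)(0.317)² = 1.427 kg·m².
Taking A's sense as positive: L = (1.975)(36.9) − (1.427)(44.1) = 9.940 kg·m²·rad/s.
Combined I = 1.975 + 1.427 = 3.402 kg·m².
ω_f = L / I = 9.940 / 3.402 = 2.922 rad/s.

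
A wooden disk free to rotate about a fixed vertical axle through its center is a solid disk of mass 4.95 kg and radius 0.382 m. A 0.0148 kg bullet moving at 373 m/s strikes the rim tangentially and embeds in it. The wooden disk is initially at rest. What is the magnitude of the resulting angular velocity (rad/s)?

|ω_f| ≈ 5.80 rad/s

About the axle the impulsive forces during the collision are internal, so angular momentum about that axis is conserved.
I_p = ½(4.95)(0.382)² = 0.3612 kg·m². Taking the sense of the bullet's angular momentum as positive, L_{bullet} = m v R = (0.0148)(373)(0.382) = 2.109 kg·m²/s.
L_i = 0 + 2.109 = 2.109 kg·m²/s.
After sticking, I_f = I_p + m R² = 0.3612 + (0.0148)(0.382)² = 0.3633 kg·m².
ω_f = L_i / I_f = 2.109 / 0.3633 = 5.804 rad/s.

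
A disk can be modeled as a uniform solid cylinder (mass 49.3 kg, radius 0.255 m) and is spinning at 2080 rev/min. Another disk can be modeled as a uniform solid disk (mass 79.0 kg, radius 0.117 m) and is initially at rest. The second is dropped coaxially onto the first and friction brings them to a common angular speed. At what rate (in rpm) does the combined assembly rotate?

|ω_f| ≈ 1560 rpm

The coupling torques are internal; angular momentum about the shared axis is conserved.
Moments of inertia: I_A = ½(49.3)(0.255)² = 1.603 kg·m²; I_B = ½(79.0)(0.117)² = 0.5407 kg·m².
Taking A's sense as positive: L = (1.603)(2080) = 3334 kg·m²·rpm.
Combined I = 1.603 + 0.5407 = 2.144 kg·m².
ω_f = L / I = 3334 / 2.144 = 1555 rpm.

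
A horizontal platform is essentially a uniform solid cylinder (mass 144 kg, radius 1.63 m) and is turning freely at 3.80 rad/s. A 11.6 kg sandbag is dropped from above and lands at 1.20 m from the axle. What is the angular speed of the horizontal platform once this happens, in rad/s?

The added mass arrives with no angular momentum about the axle, and any external torque about the axle is negligible, so the system's angular momentum is conserved.
I_p = ½(144)(1.63)² = 191.3 kg·m².
Added inertia Σmr² = (11.6)(1.20)² = 16.70 kg·m²; I_f = 191.3 + 16.70 = 208.0 kg·m².
ω_f = I_p ω_i / I_f = (191.3)(3.80) / 208.0 = 3.495 rad/s.

ω_f ≈ 3.49 rad/s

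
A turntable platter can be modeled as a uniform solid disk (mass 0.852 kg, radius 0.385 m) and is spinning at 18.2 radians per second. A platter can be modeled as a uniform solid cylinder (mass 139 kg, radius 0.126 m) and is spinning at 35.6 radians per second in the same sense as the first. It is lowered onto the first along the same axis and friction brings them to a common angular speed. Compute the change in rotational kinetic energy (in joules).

The coupling torques are internal; angular momentum about the shared axis is conserved.
Moments of inertia: I_A = ½(0.852)(0.385)² = 0.06314 kg·m²; I_B = ½(139)(0.126)² = 1.103 kg·m².
Taking A's sense as positive: L = (0.06314)(18.2) + (1.103)(35.6) = 40.43 kg·m²·rad/s.
Combined I = 0.06314 + 1.103 = 1.167 kg·m².
ω_f = L / I = 40.43 / 1.167 = 34.66 rad/s.
KE_i = ½ΣIω² = 709.6 J; KE_f = ½(1.167)(34.66)² = 700.6 J.

ΔKE ≈ -9.04 J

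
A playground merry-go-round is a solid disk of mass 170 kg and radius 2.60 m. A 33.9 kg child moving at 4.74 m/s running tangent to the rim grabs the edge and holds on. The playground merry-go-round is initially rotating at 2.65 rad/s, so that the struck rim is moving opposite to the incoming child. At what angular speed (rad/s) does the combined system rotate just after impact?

|ω_f| ≈ 1.37 rad/s

The axle reaction passes through the axle and exerts no torque about it; angular momentum about the axle is conserved through the impact.
I_p = ½(170)(2.60)² = 574.6 kg·m². Taking the sense of the child's angular momentum as positive, L_{child} = m v R = (33.9)(4.74)(2.60) = 417.8 kg·m²/s.
L_i = −I_p ω_p + m v R = −(574.6)(2.65) + 417.8 = -1105 kg·m²/s.
After sticking, I_f = I_p + m R² = 574.6 + (33.9)(2.60)² = 803.8 kg·m².
ω_f = L_i / I_f = -1105 / 803.8 = -1.375 rad/s.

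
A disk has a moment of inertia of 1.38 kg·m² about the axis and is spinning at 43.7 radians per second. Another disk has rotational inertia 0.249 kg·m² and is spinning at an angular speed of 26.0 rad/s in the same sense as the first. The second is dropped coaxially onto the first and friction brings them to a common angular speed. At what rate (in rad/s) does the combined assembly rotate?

|ω_f| ≈ 41.0 rad/s

The coupling torques are internal; angular momentum about the shared axis is conserved.
Taking A's sense as positive: L = (1.380)(43.7) + (0.2490)(26.0) = 66.78 kg·m²·rad/s.
Combined I = 1.380 + 0.2490 = 1.629 kg·m².
ω_f = L / I = 66.78 / 1.629 = 40.99 rad/s.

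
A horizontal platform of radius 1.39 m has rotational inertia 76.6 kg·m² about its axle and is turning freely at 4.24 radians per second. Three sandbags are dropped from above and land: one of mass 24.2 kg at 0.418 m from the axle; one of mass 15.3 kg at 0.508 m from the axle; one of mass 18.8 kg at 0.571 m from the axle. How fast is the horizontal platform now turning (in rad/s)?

ω_f ≈ 3.57 rad/s

No external torque acts about the axle; L_before = L_after.
Added inertia Σmr² = (24.2)(0.418)² + (15.3)(0.508)² + (18.8)(0.571)² = 14.31 kg·m²; I_f = 76.60 + 14.31 = 90.91 kg·m².
ω_f = I_p ω_i / I_f = (76.60)(4.24) / 90.91 = 3.573 rad/s.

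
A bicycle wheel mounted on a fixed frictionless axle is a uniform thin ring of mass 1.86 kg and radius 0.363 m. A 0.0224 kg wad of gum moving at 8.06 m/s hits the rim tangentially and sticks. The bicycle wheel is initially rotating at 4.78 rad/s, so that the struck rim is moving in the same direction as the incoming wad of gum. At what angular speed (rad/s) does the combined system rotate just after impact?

The axle reaction passes through the axle and exerts no torque about it; angular momentum about the axle is conserved through the impact.
I_p = (1.86)(0.363)² = 0.2451 kg·m². Taking the sense of the wad of gum's angular momentum as positive, L_{wad} = m v R = (0.0224)(8.06)(0.363) = 0.06554 kg·m²/s.
L_i = +I_p ω_p + m v R = +(0.2451)(4.78) + 0.06554 = 1.237 kg·m²/s.
After sticking, I_f = I_p + m R² = 0.2451 + (0.0224)(0.363)² = 0.2480 kg·m².
ω_f = L_i / I_f = 1.237 / 0.2480 = 4.987 rad/s.

|ω_f| ≈ 4.99 rad/s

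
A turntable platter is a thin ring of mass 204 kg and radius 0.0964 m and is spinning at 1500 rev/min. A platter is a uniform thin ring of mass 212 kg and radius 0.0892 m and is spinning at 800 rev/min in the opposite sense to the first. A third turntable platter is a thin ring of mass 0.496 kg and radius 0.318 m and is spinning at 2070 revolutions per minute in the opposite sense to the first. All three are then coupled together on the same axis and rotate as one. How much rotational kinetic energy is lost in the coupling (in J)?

ΔKE lost ≈ 27600 J

The coupling torques are internal; angular momentum about the shared axis is conserved.
Moments of inertia: I_A = (204)(0.0964)² = 1.896 kg·m²; I_B = (212)(0.0892)² = 1.687 kg·m²; I_C = (0.496)(0.318)² = 0.05016 kg·m².
Taking A's sense as positive: L = (1.896)(1500) − (1.687)(800) − (0.05016)(2070) = 1390 kg·m²·rpm.
Combined I = 1.896 + 1.687 + 0.05016 = 3.633 kg·m².
ω_f = L / I = 1390 / 3.633 = 382.7 rpm.
KE_i = ½ΣIω² = 30490 J; KE_f = ½(3.633)(40.08)² = 2918 J.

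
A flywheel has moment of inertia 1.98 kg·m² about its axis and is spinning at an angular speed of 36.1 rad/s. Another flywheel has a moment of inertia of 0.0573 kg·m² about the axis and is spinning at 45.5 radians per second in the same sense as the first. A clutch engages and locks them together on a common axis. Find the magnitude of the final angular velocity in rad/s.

|ω_f| ≈ 36.4 rad/s

No external torque acts about the common axis, so total angular momentum is conserved.
Taking A's sense as positive: L = (1.980)(36.1) + (0.05730)(45.5) = 74.09 kg·m²·rad/s.
Combined I = 1.980 + 0.05730 = 2.037 kg·m².
ω_f = L / I = 74.09 / 2.037 = 36.36 rad/s.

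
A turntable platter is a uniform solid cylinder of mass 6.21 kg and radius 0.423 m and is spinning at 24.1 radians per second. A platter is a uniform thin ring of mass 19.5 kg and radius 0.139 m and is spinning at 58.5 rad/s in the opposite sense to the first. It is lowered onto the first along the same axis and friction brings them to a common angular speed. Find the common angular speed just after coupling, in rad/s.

|ω_f| ≈ 9.28 rad/s

The coupling torques are internal; angular momentum about the shared axis is conserved.
Moments of inertia: I_A = ½(6.21)(0.423)² = 0.5556 kg·m²; I_B = (19.5)(0.139)² = 0.3768 kg·m².
Taking A's sense as positive: L = (0.5556)(24.1) − (0.3768)(58.5) = -8.651 kg·m²·rad/s.
Combined I = 0.5556 + 0.3768 = 0.9323 kg·m².
ω_f = L / I = -8.651 / 0.9323 = -9.279 rad/s.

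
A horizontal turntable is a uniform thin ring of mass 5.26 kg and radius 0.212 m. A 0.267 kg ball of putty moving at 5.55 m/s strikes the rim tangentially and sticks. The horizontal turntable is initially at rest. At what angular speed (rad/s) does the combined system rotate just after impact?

The axle reaction passes through the axle and exerts no torque about it; angular momentum about the axle is conserved through the impact.
I_p = (5.26)(0.212)² = 0.2364 kg·m². Taking the sense of the ball of putty's angular momentum as positive, L_{ball} = m v R = (0.267)(5.55)(0.212) = 0.3142 kg·m²/s.
L_i = 0 + 0.3142 = 0.3142 kg·m²/s.
After sticking, I_f = I_p + m R² = 0.2364 + (0.267)(0.212)² = 0.2484 kg·m².
ω_f = L_i / I_f = 0.3142 / 0.2484 = 1.265 rad/s.

|ω_f| ≈ 1.26 rad/s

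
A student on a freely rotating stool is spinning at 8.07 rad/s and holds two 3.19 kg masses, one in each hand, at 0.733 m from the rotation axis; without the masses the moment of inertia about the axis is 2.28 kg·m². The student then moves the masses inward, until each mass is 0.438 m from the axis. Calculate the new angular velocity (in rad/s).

No external torque acts about the spin axis, so angular momentum is conserved.
I₁ = 2.28 + 2(3.19)(0.733)² = 5.708 kg·m²; I₂ = 2.28 + 2(3.19)(0.438)² = 3.504 kg·m².
ω₂ = I₁ω₁ / I₂ = (5.708)(8.07 rad/s) / (3.504) = 13.15 rad/s.

ω₂ ≈ 13.1 rad/s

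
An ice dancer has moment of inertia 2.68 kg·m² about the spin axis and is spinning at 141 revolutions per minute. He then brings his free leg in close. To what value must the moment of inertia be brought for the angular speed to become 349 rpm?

I₂ ≈ 1.08 kg·m²

No external torque acts about the spin axis, so angular momentum is conserved.
I₂ = I₁ω₁ / ω₂ = (2.68)(141) / (349) = 1.083 kg·m².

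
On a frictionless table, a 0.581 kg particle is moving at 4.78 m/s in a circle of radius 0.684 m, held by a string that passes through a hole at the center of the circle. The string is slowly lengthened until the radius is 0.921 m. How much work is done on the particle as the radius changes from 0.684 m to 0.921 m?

W ≈ -2.98 J

The only horizontal force on the mass is along the cord (radial), so it exerts no torque about the hole and angular momentum m v r is conserved.
v₂ = v₁ r₁ / r₂ = (4.78)(0.684) / (0.921) = 3.550 m/s.
W = ΔKE = ½m(v₂² − v₁²) = -2.977 J.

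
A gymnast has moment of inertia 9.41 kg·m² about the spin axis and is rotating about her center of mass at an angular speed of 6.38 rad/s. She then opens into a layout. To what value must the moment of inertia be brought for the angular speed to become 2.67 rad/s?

No external torque acts about the spin axis, so angular momentum is conserved.
I₂ = I₁ω₁ / ω₂ = (9.41)(6.38) / (2.67) = 22.49 kg·m².

I₂ ≈ 22.5 kg·m²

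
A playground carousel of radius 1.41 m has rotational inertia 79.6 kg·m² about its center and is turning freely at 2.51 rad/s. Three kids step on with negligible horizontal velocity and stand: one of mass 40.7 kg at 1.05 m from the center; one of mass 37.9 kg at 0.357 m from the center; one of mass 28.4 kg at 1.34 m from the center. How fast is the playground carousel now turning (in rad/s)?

The added mass arrives with no angular momentum about the center, and any external torque about the center is negligible, so the system's angular momentum is conserved.
Added inertia Σmr² = (40.7)(1.05)² + (37.9)(0.357)² + (28.4)(1.34)² = 100.7 kg·m²; I_f = 79.60 + 100.7 = 180.3 kg·m².
ω_f = I_p ω_i / I_f = (79.60)(2.51) / 180.3 = 1.108 rad/s.

ω_f ≈ 1.11 rad/s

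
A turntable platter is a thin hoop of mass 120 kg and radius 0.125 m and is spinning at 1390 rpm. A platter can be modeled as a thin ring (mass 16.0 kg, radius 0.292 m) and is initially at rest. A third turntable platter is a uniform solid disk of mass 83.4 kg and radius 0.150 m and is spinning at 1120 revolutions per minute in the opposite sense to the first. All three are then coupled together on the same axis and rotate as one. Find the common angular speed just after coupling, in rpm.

The coupling torques are internal; angular momentum about the shared axis is conserved.
Moments of inertia: I_A = (120)(0.125)² = 1.875 kg·m²; I_B = (16.0)(0.292)² = 1.364 kg·m²; I_C = ½(83.4)(0.150)² = 0.9382 kg·m².
Taking A's sense as positive: L = (1.875)(1390) − (0.9382)(1120) = 1555 kg·m²·rpm.
Combined I = 1.875 + 1.364 + 0.9382 = 4.177 kg·m².
ω_f = L / I = 1555 / 4.177 = 372.3 rpm.

|ω_f| ≈ 372 rpm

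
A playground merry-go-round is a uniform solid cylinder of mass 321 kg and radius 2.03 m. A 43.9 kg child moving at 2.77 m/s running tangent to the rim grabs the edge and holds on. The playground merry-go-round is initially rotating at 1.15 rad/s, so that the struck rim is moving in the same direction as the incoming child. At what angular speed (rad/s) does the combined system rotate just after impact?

|ω_f| ≈ 1.20 rad/s

About the axle the impulsive forces during the collision are internal, so angular momentum about that axis is conserved.
I_p = ½(321)(2.03)² = 661.4 kg·m². Taking the sense of the child's angular momentum as positive, L_{child} = m v R = (43.9)(2.77)(2.03) = 246.9 kg·m²/s.
L_i = +I_p ω_p + m v R = +(661.4)(1.15) + 246.9 = 1007 kg·m²/s.
After sticking, I_f = I_p + m R² = 661.4 + (43.9)(2.03)² = 842.3 kg·m².
ω_f = L_i / I_f = 1007 / 842.3 = 1.196 rad/s.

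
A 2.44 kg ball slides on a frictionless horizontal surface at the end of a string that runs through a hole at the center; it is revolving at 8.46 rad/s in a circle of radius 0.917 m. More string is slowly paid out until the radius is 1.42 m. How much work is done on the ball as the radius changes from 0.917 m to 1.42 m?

W ≈ -42.8 J

No torque about the axis ⇒ m r₁² ω₁ = m r₂² ω₂.
ω₂ = ω₁ (r₁/r₂)² = (8.46)(0.917/1.42)² = 3.528 rad/s.
W = ΔKE = ½m(v₂² − v₁²) = -42.80 J.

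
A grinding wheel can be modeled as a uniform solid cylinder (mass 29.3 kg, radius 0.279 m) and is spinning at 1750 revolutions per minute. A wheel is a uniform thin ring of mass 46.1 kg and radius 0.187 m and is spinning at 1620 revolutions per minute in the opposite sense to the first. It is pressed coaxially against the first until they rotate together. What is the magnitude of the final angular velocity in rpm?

|ω_f| ≈ 224 rpm

The coupling torques are internal; angular momentum about the shared axis is conserved.
Moments of inertia: I_A = ½(29.3)(0.279)² = 1.140 kg·m²; I_B = (46.1)(0.187)² = 1.612 kg·m².
Taking A's sense as positive: L = (1.140)(1750) − (1.612)(1620) = -615.9 kg·m²·rpm.
Combined I = 1.140 + 1.612 = 2.752 kg·m².
ω_f = L / I = -615.9 / 2.752 = -223.8 rpm.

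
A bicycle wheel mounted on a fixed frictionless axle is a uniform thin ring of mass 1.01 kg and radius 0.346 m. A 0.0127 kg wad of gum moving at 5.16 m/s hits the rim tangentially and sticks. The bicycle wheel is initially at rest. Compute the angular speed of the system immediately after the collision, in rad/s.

The axle reaction passes through the axle and exerts no torque about it; angular momentum about the axle is conserved through the impact.
I_p = (1.01)(0.346)² = 0.1209 kg·m². Taking the sense of the wad of gum's angular momentum as positive, L_{wad} = m v R = (0.0127)(5.16)(0.346) = 0.02267 kg·m²/s.
L_i = 0 + 0.02267 = 0.02267 kg·m²/s.
After sticking, I_f = I_p + m R² = 0.1209 + (0.0127)(0.346)² = 0.1224 kg·m².
ω_f = L_i / I_f = 0.02267 / 0.1224 = 0.1852 rad/s.

|ω_f| ≈ 0.185 rad/s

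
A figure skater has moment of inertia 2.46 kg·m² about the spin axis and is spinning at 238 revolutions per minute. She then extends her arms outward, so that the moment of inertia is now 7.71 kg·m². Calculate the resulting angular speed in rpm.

Angular momentum about the spin axis is conserved since the torque about it is zero.
ω₂ = I₁ω₁ / I₂ = (2.460)(238 rpm) / (7.710) = 75.94 rpm.

ω₂ ≈ 75.9 rpm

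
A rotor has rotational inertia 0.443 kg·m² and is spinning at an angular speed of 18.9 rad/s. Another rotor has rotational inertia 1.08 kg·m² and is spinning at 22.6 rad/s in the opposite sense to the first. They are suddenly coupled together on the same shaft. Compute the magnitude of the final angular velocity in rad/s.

No external torque acts about the common axis, so total angular momentum is conserved.
Taking A's sense as positive: L = (0.4430)(18.9) − (1.080)(22.6) = -16.04 kg·m²·rad/s.
Combined I = 0.4430 + 1.080 = 1.523 kg·m².
ω_f = L / I = -16.04 / 1.523 = -10.53 rad/s.

|ω_f| ≈ 10.5 rad/s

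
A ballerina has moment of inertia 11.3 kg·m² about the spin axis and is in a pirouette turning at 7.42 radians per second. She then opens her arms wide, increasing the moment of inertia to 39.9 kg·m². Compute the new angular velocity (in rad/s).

With no external torque about the axis, L is conserved: I₁ω₁ = I₂ω₂.
ω₂ = I₁ω₁ / I₂ = (11.30)(7.42 rad/s) / (39.90) = 2.101 rad/s.

ω₂ ≈ 2.10 rad/s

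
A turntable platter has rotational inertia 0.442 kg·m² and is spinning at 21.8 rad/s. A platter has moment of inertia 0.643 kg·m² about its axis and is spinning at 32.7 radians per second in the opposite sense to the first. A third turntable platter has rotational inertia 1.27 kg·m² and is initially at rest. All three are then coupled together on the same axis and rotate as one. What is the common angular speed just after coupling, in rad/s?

|ω_f| ≈ 4.84 rad/s

No external torque acts about the common axis, so total angular momentum is conserved.
Taking A's sense as positive: L = (0.4420)(21.8) − (0.6430)(32.7) = -11.39 kg·m²·rad/s.
Combined I = 0.4420 + 0.6430 + 1.270 = 2.355 kg·m².
ω_f = L / I = -11.39 / 2.355 = -4.837 rad/s.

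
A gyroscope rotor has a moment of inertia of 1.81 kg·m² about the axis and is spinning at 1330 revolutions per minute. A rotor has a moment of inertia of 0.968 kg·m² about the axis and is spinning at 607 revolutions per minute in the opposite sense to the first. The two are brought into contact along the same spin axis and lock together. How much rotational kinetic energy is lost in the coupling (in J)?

The coupling torques are internal; angular momentum about the shared axis is conserved.
Taking A's sense as positive: L = (1.810)(1330) − (0.9680)(607) = 1820 kg·m²·rpm.
Combined I = 1.810 + 0.9680 = 2.778 kg·m².
ω_f = L / I = 1820 / 2.778 = 655.0 rpm.
KE_i = ½ΣIω² = 19510 J; KE_f = ½(2.778)(68.60)² = 6536 J.

ΔKE lost ≈ 13000 J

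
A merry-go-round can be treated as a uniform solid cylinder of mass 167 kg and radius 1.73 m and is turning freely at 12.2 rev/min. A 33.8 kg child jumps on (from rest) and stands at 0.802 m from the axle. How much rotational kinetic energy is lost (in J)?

No external torque acts about the axle; L_before = L_after.
I_p = ½(167)(1.73)² = 249.9 kg·m².
Added inertia Σmr² = (33.8)(0.802)² = 21.74 kg·m²; I_f = 249.9 + 21.74 = 271.6 kg·m².
ω_f = I_p ω_i / I_f = (249.9)(12.2) / 271.6 = 11.22 rpm.
KE_i = ½(249.9)(1.278 rad/s)² = 204.0 J; KE_f = ½(271.6)(1.175)² = 187.6 J.

energy lost ≈ 16.3 J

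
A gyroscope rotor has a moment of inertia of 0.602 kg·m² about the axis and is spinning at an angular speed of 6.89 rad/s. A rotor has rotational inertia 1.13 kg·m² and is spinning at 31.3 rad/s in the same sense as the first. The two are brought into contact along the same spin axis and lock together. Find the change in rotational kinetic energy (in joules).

The coupling torques are internal; angular momentum about the shared axis is conserved.
Taking A's sense as positive: L = (0.6020)(6.89) + (1.130)(31.3) = 39.52 kg·m²·rad/s.
Combined I = 0.6020 + 1.130 = 1.732 kg·m².
ω_f = L / I = 39.52 / 1.732 = 22.82 rad/s.
KE_i = ½ΣIω² = 567.8 J; KE_f = ½(1.732)(22.82)² = 450.8 J.

ΔKE ≈ -117 J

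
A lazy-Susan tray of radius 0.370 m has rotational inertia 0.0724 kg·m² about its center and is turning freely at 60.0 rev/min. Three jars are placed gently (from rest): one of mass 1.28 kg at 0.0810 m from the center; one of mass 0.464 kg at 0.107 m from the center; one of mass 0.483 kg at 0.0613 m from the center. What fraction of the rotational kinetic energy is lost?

No external torque acts about the center; L_before = L_after.
Added inertia Σmr² = (1.28)(0.0810)² + (0.464)(0.107)² + (0.483)(0.0613)² = 0.01553 kg·m²; I_f = 0.07240 + 0.01553 = 0.08793 kg·m².
ω_f = I_p ω_i / I_f = (0.07240)(60.0) / 0.08793 = 49.41 rpm.
KE_i = ½(0.07240)(6.283 rad/s)² = 1.429 J; KE_f = ½(0.08793)(5.174)² = 1.177 J.
Fraction lost = 0.1766.

fraction ≈ 0.177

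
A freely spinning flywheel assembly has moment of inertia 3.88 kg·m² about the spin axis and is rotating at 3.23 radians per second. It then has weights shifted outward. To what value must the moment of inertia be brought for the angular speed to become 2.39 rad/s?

With no external torque about the axis, L is conserved: I₁ω₁ = I₂ω₂.
I₂ = I₁ω₁ / ω₂ = (3.88)(3.23) / (2.39) = 5.244 kg·m².

I₂ ≈ 5.24 kg·m²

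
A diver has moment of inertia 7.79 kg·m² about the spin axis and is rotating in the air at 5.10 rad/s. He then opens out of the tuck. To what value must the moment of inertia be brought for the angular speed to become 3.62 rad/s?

Angular momentum about the spin axis is conserved since the torque about it is zero.
I₂ = I₁ω₁ / ω₂ = (7.79)(5.10) / (3.62) = 10.97 kg·m².

I₂ ≈ 11.0 kg·m²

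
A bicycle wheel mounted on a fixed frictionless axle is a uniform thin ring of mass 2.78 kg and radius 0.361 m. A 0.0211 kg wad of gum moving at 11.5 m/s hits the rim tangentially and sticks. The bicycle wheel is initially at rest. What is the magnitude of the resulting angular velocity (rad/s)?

About the axle the impulsive forces during the collision are internal, so angular momentum about that axis is conserved.
I_p = (2.78)(0.361)² = 0.3623 kg·m². Taking the sense of the wad of gum's angular momentum as positive, L_{wad} = m v R = (0.0211)(11.5)(0.361) = 0.08760 kg·m²/s.
L_i = 0 + 0.08760 = 0.08760 kg·m²/s.
After sticking, I_f = I_p + m R² = 0.3623 + (0.0211)(0.361)² = 0.3650 kg·m².
ω_f = L_i / I_f = 0.08760 / 0.3650 = 0.2400 rad/s.

|ω_f| ≈ 0.240 rad/s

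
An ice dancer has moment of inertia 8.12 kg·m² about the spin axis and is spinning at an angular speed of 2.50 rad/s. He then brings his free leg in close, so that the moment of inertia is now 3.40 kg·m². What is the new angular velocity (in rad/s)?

ω₂ ≈ 5.97 rad/s

Angular momentum about the spin axis is conserved since the torque about it is zero.
ω₂ = I₁ω₁ / I₂ = (8.120)(2.50 rad/s) / (3.400) = 5.971 rad/s.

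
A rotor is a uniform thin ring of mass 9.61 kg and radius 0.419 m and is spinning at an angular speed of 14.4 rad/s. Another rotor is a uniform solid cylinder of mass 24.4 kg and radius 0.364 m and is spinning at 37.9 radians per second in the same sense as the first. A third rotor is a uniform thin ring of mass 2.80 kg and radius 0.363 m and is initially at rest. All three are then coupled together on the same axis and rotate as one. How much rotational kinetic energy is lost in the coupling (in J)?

No external torque acts about the common axis, so total angular momentum is conserved.
Moments of inertia: I_A = (9.61)(0.419)² = 1.687 kg·m²; I_B = ½(24.4)(0.364)² = 1.616 kg·m²; I_C = (2.80)(0.363)² = 0.3690 kg·m².
Taking A's sense as positive: L = (1.687)(14.4) + (1.616)(37.9) = 85.56 kg·m²·rad/s.
Combined I = 1.687 + 1.616 + 0.3690 = 3.673 kg·m².
ω_f = L / I = 85.56 / 3.673 = 23.30 rad/s.
KE_i = ½ΣIω² = 1336 J; KE_f = ½(3.673)(23.30)² = 996.6 J.

ΔKE lost ≈ 339 J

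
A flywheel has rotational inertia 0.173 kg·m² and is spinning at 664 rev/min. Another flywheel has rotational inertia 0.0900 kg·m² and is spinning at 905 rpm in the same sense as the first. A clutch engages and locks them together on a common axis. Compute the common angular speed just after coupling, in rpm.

The coupling torques are internal; angular momentum about the shared axis is conserved.
Taking A's sense as positive: L = (0.1730)(664) + (0.09000)(905) = 196.3 kg·m²·rpm.
Combined I = 0.1730 + 0.09000 = 0.2630 kg·m².
ω_f = L / I = 196.3 / 0.2630 = 746.5 rpm.

|ω_f| ≈ 746 rpm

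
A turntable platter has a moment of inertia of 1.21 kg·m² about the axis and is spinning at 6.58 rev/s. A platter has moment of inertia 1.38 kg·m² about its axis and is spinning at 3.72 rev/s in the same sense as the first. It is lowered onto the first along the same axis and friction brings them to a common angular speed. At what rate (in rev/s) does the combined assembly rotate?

No external torque acts about the common axis, so total angular momentum is conserved.
Taking A's sense as positive: L = (1.210)(6.58) + (1.380)(3.72) = 13.10 kg·m²·rev/s.
Combined I = 1.210 + 1.380 = 2.590 kg·m².
ω_f = L / I = 13.10 / 2.590 = 5.056 rev/s.

|ω_f| ≈ 5.06 rev/s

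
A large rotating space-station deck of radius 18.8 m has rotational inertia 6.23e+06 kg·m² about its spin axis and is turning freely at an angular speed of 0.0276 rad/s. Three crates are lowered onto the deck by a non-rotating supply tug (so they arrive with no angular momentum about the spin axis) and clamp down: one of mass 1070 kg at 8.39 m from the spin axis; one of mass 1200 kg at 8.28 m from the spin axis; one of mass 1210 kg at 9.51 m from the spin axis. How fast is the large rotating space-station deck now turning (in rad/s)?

ω_f ≈ 0.0265 rad/s

No external torque acts about the spin axis; L_before = L_after.
Added inertia Σmr² = (1070)(8.39)² + (1200)(8.28)² + (1210)(9.51)² = 2.670e+05 kg·m²; I_f = 6.230e+06 + 2.670e+05 = 6.497e+06 kg·m².
ω_f = I_p ω_i / I_f = (6.230e+06)(0.0276) / 6.497e+06 = 0.02647 rad/s.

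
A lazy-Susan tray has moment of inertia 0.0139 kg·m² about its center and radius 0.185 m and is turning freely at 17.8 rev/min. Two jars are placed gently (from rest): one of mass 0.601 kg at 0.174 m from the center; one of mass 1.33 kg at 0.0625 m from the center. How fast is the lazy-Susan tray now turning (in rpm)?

The added mass arrives with no angular momentum about the center, and any external torque about the center is negligible, so the system's angular momentum is conserved.
Added inertia Σmr² = (0.601)(0.174)² + (1.33)(0.0625)² = 0.02339 kg·m²; I_f = 0.01390 + 0.02339 = 0.03729 kg·m².
ω_f = I_p ω_i / I_f = (0.01390)(17.8) / 0.03729 = 6.635 rpm.

ω_f ≈ 6.63 rpm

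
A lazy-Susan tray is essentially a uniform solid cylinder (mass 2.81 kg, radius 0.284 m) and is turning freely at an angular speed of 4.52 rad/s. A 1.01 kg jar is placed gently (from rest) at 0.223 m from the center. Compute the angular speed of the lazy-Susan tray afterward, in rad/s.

ω_f ≈ 3.13 rad/s

The added mass arrives with no angular momentum about the center, and any external torque about the center is negligible, so the system's angular momentum is conserved.
I_p = ½(2.81)(0.284)² = 0.1133 kg·m².
Added inertia Σmr² = (1.01)(0.223)² = 0.05023 kg·m²; I_f = 0.1133 + 0.05023 = 0.1635 kg·m².
ω_f = I_p ω_i / I_f = (0.1133)(4.52) / 0.1635 = 3.132 rad/s.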